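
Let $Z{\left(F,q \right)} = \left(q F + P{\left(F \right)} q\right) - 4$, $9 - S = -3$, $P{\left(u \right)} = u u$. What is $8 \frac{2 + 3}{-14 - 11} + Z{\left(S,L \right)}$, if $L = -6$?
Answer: $- \frac{4708}{5} \approx -941.6$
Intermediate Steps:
$P{\left(u \right)} = u^{2}$
$S = 12$ ($S = 9 - -3 = 9 + 3 = 12$)
$Z{\left(F,q \right)} = -4 + F q + q F^{2}$ ($Z{\left(F,q \right)} = \left(q F + F^{2} q\right) - 4 = \left(F q + q F^{2}\right) - 4 = -4 + F q + q F^{2}$)
$8 \frac{2 + 3}{-14 - 11} + Z{\left(S,L \right)} = 8 \frac{2 + 3}{-14 - 11} - \left(76 + 864\right) = 8 \frac{5}{-25} - 940 = 8 \cdot 5 \left(- \frac{1}{25}\right) - 940 = 8 \left(- \frac{1}{5}\right) - 940 = - \frac{8}{5} - 940 = - \frac{4708}{5}$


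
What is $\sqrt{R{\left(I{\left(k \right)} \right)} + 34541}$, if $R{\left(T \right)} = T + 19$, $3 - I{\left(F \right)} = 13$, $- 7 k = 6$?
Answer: $5 \sqrt{1382} \approx 185.88$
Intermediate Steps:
$k = - \frac{6}{7}$ ($k = \left(- \frac{1}{7}\right) 6 = - \frac{6}{7} \approx -0.85714$)
$I{\left(F \right)} = -10$ ($I{\left(F \right)} = 3 - 13 = -10$)
$R{\left(T \right)} = 19 + T$
$\sqrt{R{\left(I{\left(k \right)} \right)} + 34541} = \sqrt{\left(19 - 10\right) + 34541} = \sqrt{9 + 34541} = \sqrt{34550} = 5 \sqrt{1382}$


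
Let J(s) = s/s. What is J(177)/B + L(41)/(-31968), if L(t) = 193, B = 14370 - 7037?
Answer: -1383301/234421344 ≈ -0.0059009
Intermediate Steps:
J(s) = 1
B = 7333
J(177)/B + L(41)/(-31968) = 1/7333 + 193/(-31968) = 1*(1/7333) + 193*(-1/31968) = 1/7333 - 193/31968 = -1383301/234421344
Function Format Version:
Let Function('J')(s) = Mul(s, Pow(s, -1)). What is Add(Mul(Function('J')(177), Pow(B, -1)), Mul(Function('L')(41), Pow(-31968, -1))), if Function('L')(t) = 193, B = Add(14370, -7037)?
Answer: Rational(-1383301, 234421344) ≈ -0.0059009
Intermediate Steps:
Function('J')(s) = 1
B = 7333
Add(Mul(Function('J')(177), Pow(B, -1)), Mul(Function('L')(41), Pow(-31968, -1))) = Add(Mul(1, Pow(7333, -1)), Mul(193, Pow(-31968, -1))) = Add(Mul(1, Rational(1, 7333)), Mul(193, Rational(-1, 31968))) = Add(Rational(1, 7333), Rational(-193, 31968)) = Rational(-1383301, 234421344)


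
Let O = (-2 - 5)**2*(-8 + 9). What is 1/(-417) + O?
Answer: 20432/417 ≈ 48.998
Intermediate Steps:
O = 49 (O = (-7)**2*1 = 49*1 = 49)
1/(-417) + O = 1/(-417) + 49 = -1/417 + 49 = 20432/417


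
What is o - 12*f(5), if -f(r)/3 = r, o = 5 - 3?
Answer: 182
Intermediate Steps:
o = 2
f(r) = -3*r
o - 12*f(5) = 2 - (-36)*5 = 2 - 12*(-15) = 2 + 180 = 182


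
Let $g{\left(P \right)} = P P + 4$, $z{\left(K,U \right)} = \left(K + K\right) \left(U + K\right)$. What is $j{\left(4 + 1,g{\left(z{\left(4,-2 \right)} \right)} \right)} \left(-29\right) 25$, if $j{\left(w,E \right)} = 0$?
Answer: $0$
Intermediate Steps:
$z{\left(K,U \right)} = 2 K \left(K + U\right)$
$g{\left(P \right)} = 4 + P^{2}$ ($g{\left(P \right)} = P^{2} + 4 = 4 + P^{2}$)
$j{\left(4 + 1,g{\left(z{\left(4,-2 \right)} \right)} \right)} \left(-29\right) 25 = 0 \left(-29\right) 25 = 0 \cdot 25 = 0$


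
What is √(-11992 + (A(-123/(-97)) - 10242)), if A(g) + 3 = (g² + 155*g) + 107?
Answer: 16*I*√806081/97 ≈ 148.09*I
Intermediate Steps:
A(g) = 104 + g² + 155*g (A(g) = -3 + ((g² + 155*g) + 107) = -3 + (107 + g² + 155*g) = 104 + g² + 155*g)
√(-11992 + (A(-123/(-97)) - 10242)) = √(-11992 + ((104 + (-123/(-97))² + 155*(-123/(-97))) - 10242)) = √(-11992 + ((104 + (-123*(-1/97))² + 155*(-123*(-1/97))) - 10242)) = √(-11992 + ((104 + (123/97)² + 155*(123/97)) - 10242)) = √(-11992 + ((104 + 15129/9409 + 19065/97) - 10242)) = √(-11992 + (2842970/9409 - 10242)) = √(-11992 - 93524008/9409) = √(-206356736/9409) = 16*I*√806081/97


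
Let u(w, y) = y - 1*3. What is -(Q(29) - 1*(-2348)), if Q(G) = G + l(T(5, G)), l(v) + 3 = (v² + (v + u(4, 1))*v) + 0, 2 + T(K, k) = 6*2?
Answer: -2554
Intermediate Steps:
u(w, y) = -3 + y (u(w, y) = y - 3 = -3 + y)
T(K, k) = 10 (T(K, k) = -2 + 6*2 = -2 + 12 = 10)
l(v) = -3 + v² + v*(-2 + v) (l(v) = -3 + ((v² + (v + (-3 + 1))*v) + 0) = -3 + ((v² + (v - 2)*v) + 0) = -3 + ((v² + (-2 + v)*v) + 0) = -3 + ((v² + v*(-2 + v)) + 0) = -3 + (v² + v*(-2 + v)) = -3 + v² + v*(-2 + v))
Q(G) = 177 + G (Q(G) = G + (-3 - 2*10 + 2*10²) = G + (-3 - 20 + 2*100) = G + (-3 - 20 + 200) = G + 177 = 177 + G)
-(Q(29) - 1*(-2348)) = -((177 + 29) - 1*(-2348)) = -(206 + 2348) = -1*2554 = -2554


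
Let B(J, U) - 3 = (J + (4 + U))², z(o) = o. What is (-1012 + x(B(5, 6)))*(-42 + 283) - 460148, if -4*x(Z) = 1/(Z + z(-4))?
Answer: -630820081/896 ≈ -7.0404e+5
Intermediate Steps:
B(J, U) = 3 + (4 + J + U)² (B(J, U) = 3 + (J + (4 + U))² = 3 + (4 + J + U)²)
x(Z) = -1/(4*(-4 + Z)) (x(Z) = -1/(4*(Z - 4)) = -1/(4*(-4 + Z)))
(-1012 + x(B(5, 6)))*(-42 + 283) - 460148 = (-1012 - 1/(-16 + 4*(3 + (4 + 5 + 6)²)))*(-42 + 283) - 460148 = (-1012 - 1/(-16 + 4*(3 + 15²)))*241 - 460148 = (-1012 - 1/(-16 + 4*(3 + 225)))*241 - 460148 = (-1012 - 1/(-16 + 4*228))*241 - 460148 = (-1012 - 1/(-16 + 912))*241 - 460148 = (-1012 - 1/896)*241 - 460148 = -906753/896*241 - 460148 = -218527473/896 - 460148 = -630820081/896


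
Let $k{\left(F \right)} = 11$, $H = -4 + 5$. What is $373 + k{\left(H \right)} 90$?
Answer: $1363$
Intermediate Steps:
$H = 1$
$373 + k{\left(H \right)} 90 = 373 + 11 \cdot 90 = 373 + 990 = 1363$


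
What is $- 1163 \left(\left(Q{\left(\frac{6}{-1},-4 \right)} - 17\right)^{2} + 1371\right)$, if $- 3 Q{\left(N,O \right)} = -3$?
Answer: $-1892201$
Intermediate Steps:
$Q{\left(N,O \right)} = 1$ ($Q{\left(N,O \right)} = \left(- \frac{1}{3}\right) \left(-3\right) = 1$)
$- 1163 \left(\left(Q{\left(\frac{6}{-1},-4 \right)} - 17\right)^{2} + 1371\right) = - 1163 \left(\left(1 - 17\right)^{2} + 1371\right) = - 1163 \left(\left(-16\right)^{2} + 1371\right) = - 1163 \left(256 + 1371\right) = \left(-1163\right) 1627 = -1892201$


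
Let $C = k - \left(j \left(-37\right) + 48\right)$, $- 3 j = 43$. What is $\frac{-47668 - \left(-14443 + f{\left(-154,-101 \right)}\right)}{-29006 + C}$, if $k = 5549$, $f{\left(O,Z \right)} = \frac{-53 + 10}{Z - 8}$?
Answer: $\frac{5432352}{3929777} \approx 1.3824$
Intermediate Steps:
$j = - \frac{43}{3}$ ($j = \left(- \frac{1}{3}\right) 43 = - \frac{43}{3} \approx -14.333$)
$f{\left(O,Z \right)} = - \frac{43}{-8 + Z}$
$C = \frac{14912}{3}$ ($C = 5549 - \left(\left(- \frac{43}{3}\right) \left(-37\right) + 48\right) = 5549 - \left(\frac{1591}{3} + 48\right) = 5549 - \frac{1735}{3} = \frac{14912}{3} \approx 4970.7$)
$\frac{-47668 - \left(-14443 + f{\left(-154,-101 \right)}\right)}{-29006 + C} = \frac{-47668 + \left(14443 - - \frac{43}{-8 - 101}\right)}{-29006 + \frac{14912}{3}} = \frac{-47668 + \left(14443 - - \frac{43}{-109}\right)}{- \frac{72106}{3}} = \left(-47668 + \left(14443 - \left(-43\right) \left(- \frac{1}{109}\right)\right)\right) \left(- \frac{3}{72106}\right) = \left(-47668 + \left(14443 - \frac{43}{109}\right)\right) \left(- \frac{3}{72106}\right) = \left(-47668 + \frac{1574244}{109}\right) \left(- \frac{3}{72106}\right) = \left(- \frac{3621568}{109}\right) \left(- \frac{3}{72106}\right) = \frac{5432352}{3929777}$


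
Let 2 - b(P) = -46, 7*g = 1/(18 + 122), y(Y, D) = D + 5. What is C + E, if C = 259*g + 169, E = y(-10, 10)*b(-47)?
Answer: 124497/140 ≈ 889.26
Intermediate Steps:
y(Y, D) = 5 + D
g = 1/980 (g = 1/(7*(18 + 122)) = (⅐)/140 = (⅐)*(1/140) = 1/980 ≈ 0.0010204)
b(P) = 48 (b(P) = 2 - 1*(-46) = 2 + 46 = 48)
E = 720 (E = (5 + 10)*48 = 15*48 = 720)
C = 23697/140 (C = 259*(1/980) + 169 = 37/140 + 169 = 23697/140 ≈ 169.26)
C + E = 23697/140 + 720 = 124497/140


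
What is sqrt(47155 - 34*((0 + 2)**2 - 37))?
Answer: sqrt(48277) ≈ 219.72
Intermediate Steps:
sqrt(47155 - 34*((0 + 2)**2 - 37)) = sqrt(47155 - 34*(2**2 - 37)) = sqrt(47155 - 34*(4 - 37)) = sqrt(47155 - 34*(-33)) = sqrt(47155 + 1122) = sqrt(48277)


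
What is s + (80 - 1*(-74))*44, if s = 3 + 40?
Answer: 6819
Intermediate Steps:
s = 43
s + (80 - 1*(-74))*44 = 43 + (80 - 1*(-74))*44 = 43 + (80 + 74)*44 = 43 + 154*44 = 43 + 6776 = 6819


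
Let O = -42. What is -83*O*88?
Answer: 306768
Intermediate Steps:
-83*O*88 = -83*(-42)*88 = 3486*88 = 306768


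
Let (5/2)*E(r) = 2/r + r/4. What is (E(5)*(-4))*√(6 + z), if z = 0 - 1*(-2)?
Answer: -132*√2/25 ≈ -7.4670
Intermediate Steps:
z = 2 (z = 0 + 2 = 2)
E(r) = r/10 + 4/(5*r) (E(r) = 2*(2/r + r/4)/5 = r/10 + 4/(5*r))
(E(5)*(-4))*√(6 + z) = (((⅒)*(8 + 5²)/5)*(-4))*√(6 + 2) = (((⅒)*(⅕)*(8 + 25))*(-4))*√8 = (((⅒)*(⅕)*33)*(-4))*(2*√2) = ((33/50)*(-4))*(2*√2) = -132*√2/25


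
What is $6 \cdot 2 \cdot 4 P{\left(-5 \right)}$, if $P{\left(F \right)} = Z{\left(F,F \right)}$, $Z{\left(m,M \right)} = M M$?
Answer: $1200$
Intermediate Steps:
$Z{\left(m,M \right)} = M^{2}$
$P{\left(F \right)} = F^{2}$
$6 \cdot 2 \cdot 4 P{\left(-5 \right)} = 6 \cdot 2 \cdot 4 \left(-5\right)^{2} = 12 \cdot 4 \cdot 25 = 48 \cdot 25 = 1200$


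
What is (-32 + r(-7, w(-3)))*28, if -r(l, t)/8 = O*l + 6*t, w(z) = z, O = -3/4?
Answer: 1960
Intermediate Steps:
O = -3/4 (O = -3*1/4 = -3/4 ≈ -0.75000)
r(l, t) = -48*t + 6*l (r(l, t) = -8*(-3*l/4 + 6*t) = -8*(6*t - 3*l/4) = -48*t + 6*l)
(-32 + r(-7, w(-3)))*28 = (-32 + (-48*(-3) + 6*(-7)))*28 = (-32 + (144 - 42))*28 = (-32 + 102)*28 = 70*28 = 1960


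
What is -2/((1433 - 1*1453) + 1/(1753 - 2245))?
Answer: 984/9841 ≈ 0.099990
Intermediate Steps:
-2/((1433 - 1*1453) + 1/(1753 - 2245)) = -2/((1433 - 1453) + 1/(-492)) = -2/(-20 - 1/492) = -2/(-9841/492) = -492/9841*(-2) = 984/9841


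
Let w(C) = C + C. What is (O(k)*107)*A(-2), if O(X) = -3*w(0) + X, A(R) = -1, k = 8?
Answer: -856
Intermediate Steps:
w(C) = 2*C
O(X) = X (O(X) = -6*0 + X = -3*0 + X = 0 + X = X)
(O(k)*107)*A(-2) = (8*107)*(-1) = 856*(-1) = -856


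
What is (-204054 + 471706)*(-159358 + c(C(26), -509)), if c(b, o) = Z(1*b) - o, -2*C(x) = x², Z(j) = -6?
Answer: -42517858460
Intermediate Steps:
C(x) = -x²/2
c(b, o) = -6 - o
(-204054 + 471706)*(-159358 + c(C(26), -509)) = (-204054 + 471706)*(-159358 + (-6 - 1*(-509))) = 267652*(-159358 + (-6 + 509)) = 267652*(-159358 + 503) = 267652*(-158855) = -42517858460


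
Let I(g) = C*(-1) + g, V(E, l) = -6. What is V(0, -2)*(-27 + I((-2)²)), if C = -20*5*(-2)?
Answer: 1338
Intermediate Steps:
C = 200 (C = -5*20*(-2) = -100*(-2) = 200)
I(g) = -200 + g (I(g) = 200*(-1) + g = -200 + g)
V(0, -2)*(-27 + I((-2)²)) = -6*(-27 + (-200 + (-2)²)) = -6*(-27 + (-200 + 4)) = -6*(-27 - 196) = -6*(-223) = 1338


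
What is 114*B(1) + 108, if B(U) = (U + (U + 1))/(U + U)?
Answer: 279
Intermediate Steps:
B(U) = (1 + 2*U)/(2*U) (B(U) = (U + (1 + U))/((2*U)) = (1 + 2*U)*(1/(2*U)) = (1 + 2*U)/(2*U))
114*B(1) + 108 = 114*((½ + 1)/1) + 108 = 114*(1*(3/2)) + 108 = 114*(3/2) + 108 = 171 + 108 = 279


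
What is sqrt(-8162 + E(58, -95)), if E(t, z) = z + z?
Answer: 12*I*sqrt(58) ≈ 91.389*I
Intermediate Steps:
E(t, z) = 2*z
sqrt(-8162 + E(58, -95)) = sqrt(-8162 + 2*(-95)) = sqrt(-8162 - 190) = sqrt(-8352) = 12*I*sqrt(58)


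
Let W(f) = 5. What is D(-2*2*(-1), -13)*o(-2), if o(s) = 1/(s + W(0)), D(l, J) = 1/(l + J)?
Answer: -1/27 ≈ -0.037037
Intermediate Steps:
D(l, J) = 1/(J + l)
o(s) = 1/(5 + s) (o(s) = 1/(s + 5) = 1/(5 + s))
D(-2*2*(-1), -13)*o(-2) = 1/((-13 - 2*2*(-1))*(5 - 2)) = 1/(-13 - 4*(-1)*3) = (1/3)/(-13 + 4) = (1/3)/(-9) = -1/9*1/3 = -1/27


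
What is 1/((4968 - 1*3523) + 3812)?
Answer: 1/5257 ≈ 0.00019022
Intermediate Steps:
1/((4968 - 1*3523) + 3812) = 1/((4968 - 3523) + 3812) = 1/(1445 + 3812) = 1/5257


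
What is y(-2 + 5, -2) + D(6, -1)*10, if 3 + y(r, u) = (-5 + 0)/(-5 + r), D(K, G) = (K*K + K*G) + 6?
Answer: 719/2 ≈ 359.50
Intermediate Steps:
D(K, G) = 6 + K² + G*K (D(K, G) = (K² + G*K) + 6 = 6 + K² + G*K)
y(r, u) = -3 - 5/(-5 + r) (y(r, u) = -3 + (-5 + 0)/(-5 + r) = -3 - 5/(-5 + r))
y(-2 + 5, -2) + D(6, -1)*10 = (10 - 3*(-2 + 5))/(-5 + (-2 + 5)) + (6 + 6² - 1*6)*10 = (10 - 3*3)/(-5 + 3) + (6 + 36 - 6)*10 = (10 - 9)/(-2) + 36*10 = -½*1 + 360 = -½ + 360 = 719/2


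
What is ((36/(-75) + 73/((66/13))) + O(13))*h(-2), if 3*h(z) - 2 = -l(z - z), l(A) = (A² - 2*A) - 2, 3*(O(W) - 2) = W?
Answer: 66766/2475 ≈ 26.976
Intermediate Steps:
O(W) = 2 + W/3
l(A) = -2 + A² - 2*A
h(z) = 4/3 (h(z) = ⅔ + (-(-2 + (z - z)² - 2*(z - z)))/3 = ⅔ + (-(-2 + 0² - 2*0))/3 = ⅔ + (-(-2 + 0 + 0))/3 = ⅔ + (-1*(-2))/3 = ⅔ + (⅓)*2 = ⅔ + ⅔ = 4/3)
((36/(-75) + 73/((66/13))) + O(13))*h(-2) = ((36/(-75) + 73/((66/13))) + (2 + (⅓)*13))*(4/3) = ((36*(-1/75) + 73/((66*(1/13)))) + (2 + 13/3))*(4/3) = ((-12/25 + 73/(66/13)) + 19/3)*(4/3) = ((-12/25 + 73*(13/66)) + 19/3)*(4/3) = ((-12/25 + 949/66) + 19/3)*(4/3) = (22933/1650 + 19/3)*(4/3) = (33383/1650)*(4/3) = 66766/2475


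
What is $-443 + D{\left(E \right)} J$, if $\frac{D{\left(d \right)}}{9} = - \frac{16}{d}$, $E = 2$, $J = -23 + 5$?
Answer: $853$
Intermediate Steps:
$J = -18$
$D{\left(d \right)} = - \frac{144}{d}$ ($D{\left(d \right)} = 9 \left(- \frac{16}{d}\right) = - \frac{144}{d}$)
$-443 + D{\left(E \right)} J = -443 + - \frac{144}{2} \left(-18\right) = -443 + \left(-144\right) \frac{1}{2} \left(-18\right) = -443 - -1296 = -443 + 1296 = 853$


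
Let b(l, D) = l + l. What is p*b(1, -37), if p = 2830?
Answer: 5660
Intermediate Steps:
b(l, D) = 2*l
p*b(1, -37) = 2830*(2*1) = 2830*2 = 5660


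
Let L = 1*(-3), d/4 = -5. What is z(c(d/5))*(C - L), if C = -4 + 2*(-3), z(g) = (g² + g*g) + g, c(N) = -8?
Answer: -840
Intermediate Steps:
d = -20 (d = 4*(-5) = -20)
L = -3
z(g) = g + 2*g² (z(g) = (g² + g²) + g = 2*g² + g = g + 2*g²)
C = -10 (C = -4 - 6 = -10)
z(c(d/5))*(C - L) = (-8*(1 + 2*(-8)))*(-10 - 1*(-3)) = (-8*(1 - 16))*(-10 + 3) = -8*(-15)*(-7) = 120*(-7) = -840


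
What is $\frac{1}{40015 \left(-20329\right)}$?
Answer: $- \frac{1}{813464935} \approx -1.2293 \cdot 10^{-9}$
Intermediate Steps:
$\frac{1}{40015 \left(-20329\right)} = \frac{1}{40015} \left(- \frac{1}{20329}\right) = - \frac{1}{813464935}$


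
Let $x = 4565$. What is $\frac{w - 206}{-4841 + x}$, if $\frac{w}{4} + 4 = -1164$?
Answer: $\frac{813}{46} \approx 17.674$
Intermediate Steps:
$w = -4672$ ($w = -16 + 4 \left(-1164\right) = -16 - 4656 = -4672$)
$\frac{w - 206}{-4841 + x} = \frac{-4672 - 206}{-4841 + 4565} = - \frac{4878}{-276} = \left(-4878\right) \left(- \frac{1}{276}\right) = \frac{813}{46}$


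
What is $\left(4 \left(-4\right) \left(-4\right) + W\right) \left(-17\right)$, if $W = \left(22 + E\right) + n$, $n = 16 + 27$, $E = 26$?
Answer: $-2635$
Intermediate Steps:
$n = 43$
$W = 91$ ($W = \left(22 + 26\right) + 43 = 48 + 43 = 91$)
$\left(4 \left(-4\right) \left(-4\right) + W\right) \left(-17\right) = \left(4 \left(-4\right) \left(-4\right) + 91\right) \left(-17\right) = \left(\left(-16\right) \left(-4\right) + 91\right) \left(-17\right) = \left(64 + 91\right) \left(-17\right) = 155 \left(-17\right) = -2635$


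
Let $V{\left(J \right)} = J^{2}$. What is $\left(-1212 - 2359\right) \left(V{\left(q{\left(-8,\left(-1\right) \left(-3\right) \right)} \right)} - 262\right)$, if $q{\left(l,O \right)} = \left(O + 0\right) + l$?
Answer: $846327$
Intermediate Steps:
$q{\left(l,O \right)} = O + l$
$\left(-1212 - 2359\right) \left(V{\left(q{\left(-8,\left(-1\right) \left(-3\right) \right)} \right)} - 262\right) = \left(-1212 - 2359\right) \left(\left(\left(-1\right) \left(-3\right) - 8\right)^{2} - 262\right) = - 3571 \left(\left(3 - 8\right)^{2} - 262\right) = - 3571 \left(\left(-5\right)^{2} - 262\right) = - 3571 \left(25 - 262\right) = \left(-3571\right) \left(-237\right) = 846327$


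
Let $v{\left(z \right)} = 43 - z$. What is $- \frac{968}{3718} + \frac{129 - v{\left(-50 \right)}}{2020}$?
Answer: $- \frac{20699}{85345} \approx -0.24253$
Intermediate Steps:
$- \frac{968}{3718} + \frac{129 - v{\left(-50 \right)}}{2020} = - \frac{968}{3718} + \frac{129 - \left(43 - -50\right)}{2020} = \left(-968\right) \frac{1}{3718} + \left(129 - \left(43 + 50\right)\right) \frac{1}{2020} = - \frac{44}{169} + \left(129 - 93\right) \frac{1}{2020} = - \frac{44}{169} + 36 \cdot \frac{1}{2020} = - \frac{44}{169} + \frac{9}{505} = - \frac{20699}{85345}$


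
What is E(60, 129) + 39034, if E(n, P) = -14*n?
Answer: 38194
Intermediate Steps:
E(60, 129) + 39034 = -14*60 + 39034 = -840 + 39034 = 38194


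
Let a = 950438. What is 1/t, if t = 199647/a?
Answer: 950438/199647 ≈ 4.7606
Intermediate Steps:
t = 199647/950438 ≈ 0.21006
1/t = 1/(199647/950438) = 950438/199647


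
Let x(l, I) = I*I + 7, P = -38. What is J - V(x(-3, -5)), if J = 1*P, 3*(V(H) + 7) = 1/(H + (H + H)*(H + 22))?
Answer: -324385/10464 ≈ -31.000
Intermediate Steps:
x(l, I) = 7 + I² (x(l, I) = I² + 7 = 7 + I²)
V(H) = -7 + 1/(3*(H + 2*H*(22 + H))) (V(H) = -7 + 1/(3*(H + (H + H)*(H + 22))) = -7 + 1/(3*(H + (2*H)*(22 + H))) = -7 + 1/(3*(H + 2*H*(22 + H))))
J = -38 (J = 1*(-38) = -38)
J - V(x(-3, -5)) = -38 - (1 - 945*(7 + (-5)²) - 42*(7 + (-5)²)²)/(3*(7 + (-5)²)*(45 + 2*(7 + (-5)²))) = -38 - (1 - 945*(7 + 25) - 42*(7 + 25)²)/(3*(7 + 25)*(45 + 2*(7 + 25))) = -38 - (1 - 945*32 - 42*32²)/(3*32*(45 + 2*32)) = -38 - (1 - 30240 - 42*1024)/(3*32*(45 + 64)) = -38 - (1 - 30240 - 43008)/(3*32*109) = -38 - (-73247)/(3*32*109) = -38 - 1*(-73247/10464) = -38 + 73247/10464 = -324385/10464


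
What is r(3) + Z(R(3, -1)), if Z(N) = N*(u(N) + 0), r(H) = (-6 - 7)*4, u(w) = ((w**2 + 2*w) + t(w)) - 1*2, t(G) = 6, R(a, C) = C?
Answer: -55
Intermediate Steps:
u(w) = 4 + w**2 + 2*w (u(w) = ((w**2 + 2*w) + 6) - 1*2 = (6 + w**2 + 2*w) - 2 = 4 + w**2 + 2*w)
r(H) = -52 (r(H) = -13*4 = -52)
Z(N) = N*(4 + N**2 + 2*N) (Z(N) = N*((4 + N**2 + 2*N) + 0) = N*(4 + N**2 + 2*N))
r(3) + Z(R(3, -1)) = -52 - (4 + (-1)**2 + 2*(-1)) = -52 - (4 + 1 - 2) = -52 - 1*3 = -52 - 3 = -55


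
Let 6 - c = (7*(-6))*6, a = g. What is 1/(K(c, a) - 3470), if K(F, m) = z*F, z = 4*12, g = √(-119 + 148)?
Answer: 1/8914 ≈ 0.00011218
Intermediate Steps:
g = √29 ≈ 5.3852
z = 48
a = √29 ≈ 5.3852
c = 258 (c = 6 - 7*(-6)*6 = 6 - (-42)*6 = 6 - 1*(-252) = 6 + 252 = 258)
K(F, m) = 48*F
1/(K(c, a) - 3470) = 1/(48*258 - 3470) = 1/(12384 - 3470) = 1/8914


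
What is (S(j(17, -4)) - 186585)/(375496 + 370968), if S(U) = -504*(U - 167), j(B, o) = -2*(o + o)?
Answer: -110481/746464 ≈ -0.14801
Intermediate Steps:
j(B, o) = -4*o
S(U) = 84168 - 504*U (S(U) = -504*(-167 + U) = 84168 - 504*U)
(S(j(17, -4)) - 186585)/(375496 + 370968) = ((84168 - (-2016)*(-4)) - 186585)/(375496 + 370968) = ((84168 - 504*16) - 186585)/746464 = ((84168 - 8064) - 186585)*(1/746464) = (76104 - 186585)*(1/746464) = -110481*1/746464 = -110481/746464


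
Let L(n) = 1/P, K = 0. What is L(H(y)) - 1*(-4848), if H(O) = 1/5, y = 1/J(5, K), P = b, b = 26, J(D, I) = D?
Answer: 126049/26 ≈ 4848.0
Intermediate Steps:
P = 26
y = 1/5 ≈ 0.20000
H(O) = 1/5
L(n) = 1/26
L(H(y)) - 1*(-4848) = 1/26 - 1*(-4848) = 1/26 + 4848 = 126049/26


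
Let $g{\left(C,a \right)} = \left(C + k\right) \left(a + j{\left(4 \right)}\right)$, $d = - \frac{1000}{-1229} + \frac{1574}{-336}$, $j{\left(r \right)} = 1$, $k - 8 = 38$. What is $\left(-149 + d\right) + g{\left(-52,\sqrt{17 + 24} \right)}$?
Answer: $- \frac{32802383}{206472} - 6 \sqrt{41} \approx -197.29$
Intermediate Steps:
$k = 46$ ($k = 8 + 38 = 46$)
$d = - \frac{799223}{206472}$ ($d = \left(-1000\right) \left(- \frac{1}{1229}\right) + 1574 \left(- \frac{1}{336}\right) = \frac{1000}{1229} - \frac{787}{168} = - \frac{799223}{206472} \approx -3.8709$)
$g{\left(C,a \right)} = \left(1 + a\right) \left(46 + C\right)$ ($g{\left(C,a \right)} = \left(C + 46\right) \left(a + 1\right) = \left(46 + C\right) \left(1 + a\right) = \left(1 + a\right) \left(46 + C\right)$)
$\left(-149 + d\right) + g{\left(-52,\sqrt{17 + 24} \right)} = \left(-149 - \frac{799223}{206472}\right) + \left(46 - 52 + 46 \sqrt{17 + 24} - 52 \sqrt{17 + 24}\right) = - \frac{31563551}{206472} + \left(46 - 52 + 46 \sqrt{41} - 52 \sqrt{41}\right) = - \frac{31563551}{206472} - \left(6 + 6 \sqrt{41}\right) = - \frac{32802383}{206472} - 6 \sqrt{41}$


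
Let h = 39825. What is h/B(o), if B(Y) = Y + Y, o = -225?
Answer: -177/2 ≈ -88.500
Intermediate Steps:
B(Y) = 2*Y
h/B(o) = 39825/((2*(-225))) = 39825/(-450) = 39825*(-1/450) = -177/2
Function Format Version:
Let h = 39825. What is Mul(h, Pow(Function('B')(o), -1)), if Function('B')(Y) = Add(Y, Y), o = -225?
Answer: Rational(-177, 2) ≈ -88.500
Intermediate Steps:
Function('B')(Y) = Mul(2, Y)
Mul(h, Pow(Function('B')(o), -1)) = Mul(39825, Pow(Mul(2, -225), -1)) = Mul(39825, Pow(-450, -1)) = Mul(39825, Rational(-1, 450)) = Rational(-177, 2)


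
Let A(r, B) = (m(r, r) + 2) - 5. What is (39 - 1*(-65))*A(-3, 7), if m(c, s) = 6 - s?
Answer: 624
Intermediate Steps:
A(r, B) = 3 - r (A(r, B) = ((6 - r) + 2) - 5 = (8 - r) - 5 = 3 - r)
(39 - 1*(-65))*A(-3, 7) = (39 - 1*(-65))*(3 - 1*(-3)) = (39 + 65)*(3 + 3) = 104*6 = 624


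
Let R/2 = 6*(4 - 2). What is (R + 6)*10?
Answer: 300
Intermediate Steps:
R = 24 (R = 2*(6*(4 - 2)) = 2*(6*2) = 2*12 = 24)
(R + 6)*10 = (24 + 6)*10 = 30*10 = 300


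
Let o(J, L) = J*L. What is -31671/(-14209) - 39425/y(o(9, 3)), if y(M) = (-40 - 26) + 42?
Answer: 560949929/341016 ≈ 1644.9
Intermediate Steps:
y(M) = -24 (y(M) = -66 + 42 = -24)
-31671/(-14209) - 39425/y(o(9, 3)) = -31671/(-14209) - 39425/(-24) = -31671*(-1/14209) - 39425*(-1/24) = 31671/14209 + 39425/24 = 560949929/341016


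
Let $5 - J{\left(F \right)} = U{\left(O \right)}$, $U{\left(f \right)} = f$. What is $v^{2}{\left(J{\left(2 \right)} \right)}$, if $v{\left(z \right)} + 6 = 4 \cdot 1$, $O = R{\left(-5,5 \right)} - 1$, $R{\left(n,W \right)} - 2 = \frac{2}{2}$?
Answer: $4$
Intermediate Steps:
$R{\left(n,W \right)} = 3$ ($R{\left(n,W \right)} = 2 + \frac{2}{2} = 2 + 2 \cdot \frac{1}{2} = 2 + 1 = 3$)
$O = 2$ ($O = 3 - 1 = 2$)
$J{\left(F \right)} = 3$ ($J{\left(F \right)} = 5 - 2 = 3$)
$v{\left(z \right)} = -2$ ($v{\left(z \right)} = -6 + 4 \cdot 1 = -6 + 4 = -2$)
$v^{2}{\left(J{\left(2 \right)} \right)} = \left(-2\right)^{2} = 4$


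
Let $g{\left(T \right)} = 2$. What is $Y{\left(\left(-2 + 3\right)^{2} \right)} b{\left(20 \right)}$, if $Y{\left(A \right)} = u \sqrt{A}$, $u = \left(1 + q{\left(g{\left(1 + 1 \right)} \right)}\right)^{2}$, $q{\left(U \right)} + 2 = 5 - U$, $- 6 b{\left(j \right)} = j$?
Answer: $- \frac{40}{3} \approx -13.333$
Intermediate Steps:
$b{\left(j \right)} = - \frac{j}{6}$
$q{\left(U \right)} = 3 - U$ ($q{\left(U \right)} = -2 - \left(-5 + U\right) = 3 - U$)
$u = 4$ ($u = \left(1 + \left(3 - 2\right)\right)^{2} = \left(1 + 1\right)^{2} = 2^{2} = 4$)
$Y{\left(A \right)} = 4 \sqrt{A}$
$Y{\left(\left(-2 + 3\right)^{2} \right)} b{\left(20 \right)} = 4 \sqrt{\left(-2 + 3\right)^{2}} \left(\left(- \frac{1}{6}\right) 20\right) = 4 \sqrt{1^{2}} \left(- \frac{10}{3}\right) = 4 \sqrt{1} \left(- \frac{10}{3}\right) = 4 \cdot 1 \left(- \frac{10}{3}\right) = 4 \left(- \frac{10}{3}\right) = - \frac{40}{3}$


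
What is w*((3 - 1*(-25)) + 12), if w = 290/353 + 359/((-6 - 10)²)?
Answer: 1004835/11296 ≈ 88.955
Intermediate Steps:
w = 200967/90368 (w = 290*(1/353) + 359/((-16)²) = 290/353 + 359/256 = 200967/90368 ≈ 2.2239)
w*((3 - 1*(-25)) + 12) = 200967*((3 - 1*(-25)) + 12)/90368 = 200967*((3 + 25) + 12)/90368 = 200967*(28 + 12)/90368 = (200967/90368)*40 = 1004835/11296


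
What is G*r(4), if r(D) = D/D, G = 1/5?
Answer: 1/5 ≈ 0.20000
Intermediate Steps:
G = 1/5 ≈ 0.20000
r(D) = 1
G*r(4) = (1/5)*1 = 1/5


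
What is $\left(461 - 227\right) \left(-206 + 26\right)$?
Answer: $-42120$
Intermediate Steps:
$\left(461 - 227\right) \left(-206 + 26\right) = 234 \left(-180\right) = -42120$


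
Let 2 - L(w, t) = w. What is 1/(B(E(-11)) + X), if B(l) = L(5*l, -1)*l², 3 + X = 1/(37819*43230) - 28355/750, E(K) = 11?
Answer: -4087288425/26378569285852 ≈ -0.00015495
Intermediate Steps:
L(w, t) = 2 - w
X = -166788616327/4087288425 (X = -3 + (1/(37819*43230) - 28355/750) = -3 + ((1/37819)*(1/43230) - 28355*1/750) = -3 + (1/1634915370 - 5671/150) = -3 - 154526751052/4087288425 = -166788616327/4087288425 ≈ -40.807)
B(l) = l²*(2 - 5*l) (B(l) = (2 - 5*l)*l² = l²*(2 - 5*l))
1/(B(E(-11)) + X) = 1/(11²*(2 - 5*11) - 166788616327/4087288425) = 1/(121*(2 - 55) - 166788616327/4087288425) = 1/(121*(-53) - 166788616327/4087288425) = 1/(-6413 - 166788616327/4087288425) = 1/(-26378569285852/4087288425) = -4087288425/26378569285852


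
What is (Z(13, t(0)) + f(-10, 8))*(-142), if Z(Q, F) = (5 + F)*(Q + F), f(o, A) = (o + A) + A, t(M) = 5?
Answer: -26412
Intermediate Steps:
f(o, A) = o + 2*A (f(o, A) = (A + o) + A = o + 2*A)
Z(Q, F) = (5 + F)*(F + Q)
(Z(13, t(0)) + f(-10, 8))*(-142) = ((5² + 5*5 + 5*13 + 5*13) + (-10 + 2*8))*(-142) = ((25 + 25 + 65 + 65) + (-10 + 16))*(-142) = (180 + 6)*(-142) = 186*(-142) = -26412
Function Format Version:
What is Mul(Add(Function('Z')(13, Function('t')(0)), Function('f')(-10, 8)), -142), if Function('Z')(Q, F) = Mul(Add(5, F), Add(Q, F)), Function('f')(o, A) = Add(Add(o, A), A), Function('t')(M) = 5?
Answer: -26412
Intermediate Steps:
Function('f')(o, A) = Add(o, Mul(2, A)) (Function('f')(o, A) = Add(Add(A, o), A) = Add(o, Mul(2, A)))
Function('Z')(Q, F) = Mul(Add(5, F), Add(F, Q))
Mul(Add(Function('Z')(13, Function('t')(0)), Function('f')(-10, 8)), -142) = Mul(Add(Add(Pow(5, 2), Mul(5, 5), Mul(5, 13), Mul(5, 13)), Add(-10, Mul(2, 8))), -142) = Mul(Add(Add(25, 25, 65, 65), Add(-10, 16)), -142) = Mul(Add(180, 6), -142) = Mul(186, -142) = -26412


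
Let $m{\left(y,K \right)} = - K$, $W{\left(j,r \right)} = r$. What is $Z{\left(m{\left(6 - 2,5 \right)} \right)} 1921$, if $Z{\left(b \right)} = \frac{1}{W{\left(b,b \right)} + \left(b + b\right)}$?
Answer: $- \frac{1921}{15} \approx -128.07$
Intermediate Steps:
$Z{\left(b \right)} = \frac{1}{3 b}$ ($Z{\left(b \right)} = \frac{1}{b + \left(b + b\right)} = \frac{1}{b + 2 b} = \frac{1}{3 b}$)
$Z{\left(m{\left(6 - 2,5 \right)} \right)} 1921 = \frac{1}{3 \left(\left(-1\right) 5\right)} 1921 = \frac{1}{3 \left(-5\right)} 1921 = \frac{1}{3} \left(- \frac{1}{5}\right) 1921 = \left(- \frac{1}{15}\right) 1921 = - \frac{1921}{15}$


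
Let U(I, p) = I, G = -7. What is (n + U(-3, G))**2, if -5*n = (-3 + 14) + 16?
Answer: 1764/25 ≈ 70.560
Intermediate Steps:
n = -27/5 (n = -((-3 + 14) + 16)/5 = -(11 + 16)/5 = -1/5*27 = -27/5 ≈ -5.4000)
(n + U(-3, G))**2 = (-27/5 - 3)**2 = (-42/5)**2 = 1764/25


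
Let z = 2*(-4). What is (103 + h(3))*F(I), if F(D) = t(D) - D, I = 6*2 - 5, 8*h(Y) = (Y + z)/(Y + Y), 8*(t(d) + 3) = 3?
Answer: -380303/384 ≈ -990.37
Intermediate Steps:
t(d) = -21/8 (t(d) = -3 + (⅛)*3 = -3 + 3/8 = -21/8)
z = -8
h(Y) = (-8 + Y)/(16*Y) (h(Y) = ((Y - 8)/(Y + Y))/8 = ((-8 + Y)/((2*Y)))/8 = ((-8 + Y)*(1/(2*Y)))/8 = ((-8 + Y)/(2*Y))/8 = (-8 + Y)/(16*Y))
I = 7 (I = 12 - 5 = 7)
F(D) = -21/8 - D
(103 + h(3))*F(I) = (103 + (1/16)*(-8 + 3)/3)*(-21/8 - 1*7) = (103 + (1/16)*(⅓)*(-5))*(-21/8 - 7) = (103 - 5/48)*(-77/8) = (4939/48)*(-77/8) = -380303/384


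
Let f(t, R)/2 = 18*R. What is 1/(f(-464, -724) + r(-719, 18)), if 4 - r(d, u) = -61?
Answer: -1/25999 ≈ -3.8463e-5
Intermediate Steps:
f(t, R) = 36*R (f(t, R) = 2*(18*R) = 36*R)
r(d, u) = 65 (r(d, u) = 4 - 1*(-61) = 4 + 61 = 65)
1/(f(-464, -724) + r(-719, 18)) = 1/(36*(-724) + 65) = 1/(-26064 + 65) = 1/(-25999) = -1/25999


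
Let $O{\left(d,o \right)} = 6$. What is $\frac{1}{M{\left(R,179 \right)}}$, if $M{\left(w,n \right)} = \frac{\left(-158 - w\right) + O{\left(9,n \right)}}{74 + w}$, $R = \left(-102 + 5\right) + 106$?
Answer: $- \frac{83}{161} \approx -0.51553$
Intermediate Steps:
$R = 9$ ($R = -97 + 106 = 9$)
$M{\left(w,n \right)} = \frac{-152 - w}{74 + w}$ ($M{\left(w,n \right)} = \frac{\left(-158 - w\right) + 6}{74 + w} = \frac{-152 - w}{74 + w}$)
$\frac{1}{M{\left(R,179 \right)}} = \frac{1}{\frac{1}{74 + 9} \left(-152 - 9\right)} = \frac{1}{\frac{1}{83} \left(-152 - 9\right)} = \frac{1}{\frac{1}{83} \left(-161\right)} = \frac{1}{- \frac{161}{83}} = - \frac{83}{161}$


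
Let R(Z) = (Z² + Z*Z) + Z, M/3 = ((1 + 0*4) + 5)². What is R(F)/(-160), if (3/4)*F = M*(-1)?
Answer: -2583/10 ≈ -258.30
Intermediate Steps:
M = 108 (M = 3*((1 + 0*4) + 5)² = 3*((1 + 0) + 5)² = 3*(1 + 5)² = 3*6² = 3*36 = 108)
F = -144 (F = 4*(108*(-1))/3 = (4/3)*(-108) = -144)
R(Z) = Z + 2*Z² (R(Z) = (Z² + Z²) + Z = 2*Z² + Z = Z + 2*Z²)
R(F)/(-160) = -144*(1 + 2*(-144))/(-160) = -144*(1 - 288)*(-1/160) = -144*(-287)*(-1/160) = 41328*(-1/160) = -2583/10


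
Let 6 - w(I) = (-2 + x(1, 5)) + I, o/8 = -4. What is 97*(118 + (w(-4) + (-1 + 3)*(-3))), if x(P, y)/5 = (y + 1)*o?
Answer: 105148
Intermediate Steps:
o = -32 (o = 8*(-4) = -32)
x(P, y) = -160 - 160*y (x(P, y) = 5*((y + 1)*(-32)) = 5*((1 + y)*(-32)) = 5*(-32 - 32*y) = -160 - 160*y)
w(I) = 968 - I (w(I) = 6 - ((-2 + (-160 - 160*5)) + I) = 6 - ((-2 + (-160 - 800)) + I) = 6 - ((-2 - 960) + I) = 6 - (-962 + I) = 6 + (962 - I) = 968 - I)
97*(118 + (w(-4) + (-1 + 3)*(-3))) = 97*(118 + ((968 - 1*(-4)) + (-1 + 3)*(-3))) = 97*(118 + ((968 + 4) + 2*(-3))) = 97*(118 + (972 - 6)) = 97*(118 + 966) = 97*1084 = 105148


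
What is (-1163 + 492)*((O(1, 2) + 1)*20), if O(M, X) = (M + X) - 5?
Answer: 13420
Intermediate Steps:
O(M, X) = -5 + M + X
(-1163 + 492)*((O(1, 2) + 1)*20) = (-1163 + 492)*(((-5 + 1 + 2) + 1)*20) = -671*(-2 + 1)*20 = -(-671)*20 = -671*(-20) = 13420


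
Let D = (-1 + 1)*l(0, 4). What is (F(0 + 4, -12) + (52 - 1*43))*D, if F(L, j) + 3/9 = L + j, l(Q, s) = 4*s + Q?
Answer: 0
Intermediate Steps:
l(Q, s) = Q + 4*s
F(L, j) = -1/3 + L + j (F(L, j) = -1/3 + (L + j) = -1/3 + L + j)
D = 0 (D = (-1 + 1)*(0 + 4*4) = 0*(0 + 16) = 0*16 = 0)
(F(0 + 4, -12) + (52 - 1*43))*D = ((-1/3 + (0 + 4) - 12) + (52 - 1*43))*0 = ((-1/3 + 4 - 12) + (52 - 43))*0 = (-25/3 + 9)*0 = (2/3)*0 = 0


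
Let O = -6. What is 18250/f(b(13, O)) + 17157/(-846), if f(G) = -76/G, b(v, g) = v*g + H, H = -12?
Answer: 115687589/5358 ≈ 21592.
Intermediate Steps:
b(v, g) = -12 + g*v (b(v, g) = v*g - 12 = g*v - 12 = -12 + g*v)
18250/f(b(13, O)) + 17157/(-846) = 18250/((-76/(-12 - 6*13))) + 17157/(-846) = 18250/((-76/(-12 - 78))) + 17157*(-1/846) = 18250/((-76/(-90))) - 5719/282 = 18250/((-76*(-1/90))) - 5719/282 = 18250/(38/45) - 5719/282 = 18250*(45/38) - 5719/282 = 410625/19 - 5719/282 = 115687589/5358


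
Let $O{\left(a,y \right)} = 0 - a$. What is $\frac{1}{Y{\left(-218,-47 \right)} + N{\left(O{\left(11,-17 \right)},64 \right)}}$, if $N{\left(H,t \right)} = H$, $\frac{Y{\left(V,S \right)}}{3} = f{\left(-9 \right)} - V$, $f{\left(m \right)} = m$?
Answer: $\frac{1}{616} \approx 0.0016234$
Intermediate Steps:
$Y{\left(V,S \right)} = -27 - 3 V$ ($Y{\left(V,S \right)} = 3 \left(-9 - V\right) = -27 - 3 V$)
$O{\left(a,y \right)} = - a$
$\frac{1}{Y{\left(-218,-47 \right)} + N{\left(O{\left(11,-17 \right)},64 \right)}} = \frac{1}{\left(-27 - -654\right) - 11} = \frac{1}{\left(-27 + 654\right) - 11} = \frac{1}{627 - 11} = \frac{1}{616}$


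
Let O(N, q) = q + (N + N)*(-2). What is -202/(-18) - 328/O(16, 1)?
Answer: 115/7 ≈ 16.429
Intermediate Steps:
O(N, q) = q - 4*N (O(N, q) = q + (2*N)*(-2) = q - 4*N)
-202/(-18) - 328/O(16, 1) = -202/(-18) - 328/(1 - 4*16) = -202*(-1/18) - 328/(1 - 64) = 101/9 - 328/(-63) = 101/9 - 328*(-1/63) = 101/9 + 328/63 = 115/7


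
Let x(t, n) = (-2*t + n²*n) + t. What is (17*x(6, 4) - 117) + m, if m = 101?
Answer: 970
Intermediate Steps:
x(t, n) = n³ - t (x(t, n) = (-2*t + n³) + t = (n³ - 2*t) + t = n³ - t)
(17*x(6, 4) - 117) + m = (17*(4³ - 1*6) - 117) + 101 = (17*(64 - 6) - 117) + 101 = (17*58 - 117) + 101 = (986 - 117) + 101 = 869 + 101 = 970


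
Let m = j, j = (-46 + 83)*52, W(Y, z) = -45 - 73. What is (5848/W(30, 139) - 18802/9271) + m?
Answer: 1024189114/546989 ≈ 1872.4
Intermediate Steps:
W(Y, z) = -118
j = 1924 (j = 37*52 = 1924)
m = 1924
(5848/W(30, 139) - 18802/9271) + m = (5848/(-118) - 18802/9271) + 1924 = (5848*(-1/118) - 18802*1/9271) + 1924 = (-2924/59 - 18802/9271) + 1924 = -28217722/546989 + 1924 = 1024189114/546989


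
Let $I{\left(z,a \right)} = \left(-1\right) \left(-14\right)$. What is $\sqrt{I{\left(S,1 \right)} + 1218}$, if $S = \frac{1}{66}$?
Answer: $4 \sqrt{77} \approx 35.1$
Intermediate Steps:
$S = \frac{1}{66} \approx 0.015152$
$I{\left(z,a \right)} = 14$
$\sqrt{I{\left(S,1 \right)} + 1218} = \sqrt{14 + 1218} = \sqrt{1232} = 4 \sqrt{77}$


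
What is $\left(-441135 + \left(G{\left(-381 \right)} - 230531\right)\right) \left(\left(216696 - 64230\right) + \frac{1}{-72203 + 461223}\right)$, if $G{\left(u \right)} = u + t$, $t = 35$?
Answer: $- \frac{9964648254897963}{97255} \approx -1.0246 \cdot 10^{11}$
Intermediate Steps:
$G{\left(u \right)} = 35 + u$ ($G{\left(u \right)} = u + 35 = 35 + u$)
$\left(-441135 + \left(G{\left(-381 \right)} - 230531\right)\right) \left(\left(216696 - 64230\right) + \frac{1}{-72203 + 461223}\right) = \left(-441135 + \left(\left(35 - 381\right) - 230531\right)\right) \left(\left(216696 - 64230\right) + \frac{1}{-72203 + 461223}\right) = \left(-441135 - 230877\right) \left(152466 + \frac{1}{389020}\right) = \left(-672012\right) \frac{59312323321}{389020} = - \frac{9964648254897963}{97255}$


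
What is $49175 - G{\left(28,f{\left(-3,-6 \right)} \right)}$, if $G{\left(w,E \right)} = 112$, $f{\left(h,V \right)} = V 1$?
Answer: $49063$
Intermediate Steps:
$f{\left(h,V \right)} = V$
$49175 - G{\left(28,f{\left(-3,-6 \right)} \right)} = 49175 - 112 = 49063$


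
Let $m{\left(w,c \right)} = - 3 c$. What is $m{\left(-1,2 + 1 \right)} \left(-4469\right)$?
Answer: $40221$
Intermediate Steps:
$m{\left(-1,2 + 1 \right)} \left(-4469\right) = - 3 \left(2 + 1\right) \left(-4469\right) = \left(-3\right) 3 \left(-4469\right) = \left(-9\right) \left(-4469\right) = 40221$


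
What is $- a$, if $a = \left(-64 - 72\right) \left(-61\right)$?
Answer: $-8296$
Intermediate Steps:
$a = 8296$ ($a = \left(-136\right) \left(-61\right) = 8296$)
$- a = \left(-1\right) 8296 = -8296$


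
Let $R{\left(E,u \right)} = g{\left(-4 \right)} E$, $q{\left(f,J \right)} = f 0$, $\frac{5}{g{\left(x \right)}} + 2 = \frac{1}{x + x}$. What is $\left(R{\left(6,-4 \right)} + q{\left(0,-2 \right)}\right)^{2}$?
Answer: $\frac{57600}{289} \approx 199.31$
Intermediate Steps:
$g{\left(x \right)} = \frac{5}{-2 + \frac{1}{2 x}}$ ($g{\left(x \right)} = \frac{5}{-2 + \frac{1}{x + x}} = \frac{5}{-2 + \frac{1}{2 x}}$)
$q{\left(f,J \right)} = 0$
$R{\left(E,u \right)} = - \frac{40 E}{17}$ ($R{\left(E,u \right)} = \left(-10\right) \left(-4\right) \frac{1}{-1 + 4 \left(-4\right)} E = \left(-10\right) \left(-4\right) \frac{1}{-1 - 16} E = \left(-10\right) \left(-4\right) \frac{1}{-17} E = \left(-10\right) \left(-4\right) \left(- \frac{1}{17}\right) E = - \frac{40 E}{17}$)
$\left(R{\left(6,-4 \right)} + q{\left(0,-2 \right)}\right)^{2} = \left(\left(- \frac{40}{17}\right) 6 + 0\right)^{2} = \left(- \frac{240}{17} + 0\right)^{2} = \left(- \frac{240}{17}\right)^{2} = \frac{57600}{289}$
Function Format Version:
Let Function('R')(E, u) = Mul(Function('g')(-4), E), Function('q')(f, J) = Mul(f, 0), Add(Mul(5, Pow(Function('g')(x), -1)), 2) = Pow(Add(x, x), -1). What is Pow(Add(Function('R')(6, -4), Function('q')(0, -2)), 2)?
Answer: Rational(57600, 289) ≈ 199.31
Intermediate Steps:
Function('g')(x) = Mul(5, Pow(Add(-2, Mul(Rational(1, 2), Pow(x, -1))), -1)) (Function('g')(x) = Mul(5, Pow(Add(-2, Pow(Add(x, x), -1)), -1)) = Mul(5, Pow(Add(-2, Pow(Mul(2, x), -1)), -1)) = Mul(5, Pow(Add(-2, Mul(Rational(1, 2), Pow(x, -1))), -1)))
Function('q')(f, J) = 0
Function('R')(E, u) = Mul(Rational(-40, 17), E) (Function('R')(E, u) = Mul(Mul(-10, -4, Pow(Add(-1, Mul(4, -4)), -1)), E) = Mul(Mul(-10, -4, Pow(Add(-1, -16), -1)), E) = Mul(Mul(-10, -4, Pow(-17, -1)), E) = Mul(Mul(-10, -4, Rational(-1, 17)), E) = Mul(Rational(-40, 17), E))
Pow(Add(Function('R')(6, -4), Function('q')(0, -2)), 2) = Pow(Add(Mul(Rational(-40, 17), 6), 0), 2) = Pow(Add(Rational(-240, 17), 0), 2) = Pow(Rational(-240, 17), 2) = Rational(57600, 289)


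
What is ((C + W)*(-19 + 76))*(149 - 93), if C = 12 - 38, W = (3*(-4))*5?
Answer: -274512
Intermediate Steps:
W = -60 (W = -12*5 = -60)
C = -26
((C + W)*(-19 + 76))*(149 - 93) = ((-26 - 60)*(-19 + 76))*(149 - 93) = -86*57*56 = -4902*56 = -274512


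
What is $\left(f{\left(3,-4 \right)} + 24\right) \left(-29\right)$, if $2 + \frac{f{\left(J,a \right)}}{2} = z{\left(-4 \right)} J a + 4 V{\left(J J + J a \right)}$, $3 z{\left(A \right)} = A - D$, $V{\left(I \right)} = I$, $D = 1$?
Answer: $-1044$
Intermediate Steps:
$z{\left(A \right)} = - \frac{1}{3} + \frac{A}{3}$ ($z{\left(A \right)} = \frac{A - 1}{3} = \frac{-1 + A}{3} = - \frac{1}{3} + \frac{A}{3}$)
$f{\left(J,a \right)} = -4 + 8 J^{2} + \frac{14 J a}{3}$ ($f{\left(J,a \right)} = -4 + 2 \left(\left(- \frac{1}{3} + \frac{1}{3} \left(-4\right)\right) J a + 4 \left(J J + J a\right)\right) = -4 + 2 \left(\left(- \frac{1}{3} - \frac{4}{3}\right) J a + 4 \left(J^{2} + J a\right)\right) = -4 + 2 \left(- \frac{5 J}{3} a + \left(4 J^{2} + 4 J a\right)\right) = -4 + 2 \left(- \frac{5 J a}{3} + \left(4 J^{2} + 4 J a\right)\right) = -4 + 2 \left(4 J^{2} + \frac{7 J a}{3}\right) = -4 + \left(8 J^{2} + \frac{14 J a}{3}\right) = -4 + 8 J^{2} + \frac{14 J a}{3}$)
$\left(f{\left(3,-4 \right)} + 24\right) \left(-29\right) = \left(\left(-4 + 8 \cdot 3^{2} + \frac{14}{3} \cdot 3 \left(-4\right)\right) + 24\right) \left(-29\right) = \left(\left(-4 + 8 \cdot 9 - 56\right) + 24\right) \left(-29\right) = \left(\left(-4 + 72 - 56\right) + 24\right) \left(-29\right) = \left(12 + 24\right) \left(-29\right) = 36 \left(-29\right) = -1044$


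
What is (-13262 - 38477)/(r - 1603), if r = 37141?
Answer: -51739/35538 ≈ -1.4559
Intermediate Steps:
(-13262 - 38477)/(r - 1603) = (-13262 - 38477)/(37141 - 1603) = -51739/35538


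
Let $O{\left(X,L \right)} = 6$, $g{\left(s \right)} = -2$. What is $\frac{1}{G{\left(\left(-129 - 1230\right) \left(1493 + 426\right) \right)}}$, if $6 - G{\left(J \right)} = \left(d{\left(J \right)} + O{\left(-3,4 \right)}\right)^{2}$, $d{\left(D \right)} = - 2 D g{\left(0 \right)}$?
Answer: $- \frac{1}{108819905895678} \approx -9.1895 \cdot 10^{-15}$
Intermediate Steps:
$d{\left(D \right)} = 4 D$ ($d{\left(D \right)} = - 2 D \left(-2\right) = 4 D$)
$G{\left(J \right)} = 6 - \left(6 + 4 J\right)^{2}$ ($G{\left(J \right)} = 6 - \left(4 J + 6\right)^{2} = 6 - \left(6 + 4 J\right)^{2}$)
$\frac{1}{G{\left(\left(-129 - 1230\right) \left(1493 + 426\right) \right)}} = \frac{1}{-30 - 48 \left(-129 - 1230\right) \left(1493 + 426\right) - 16 \left(\left(-129 - 1230\right) \left(1493 + 426\right)\right)^{2}} = \frac{1}{-30 - 48 \left(\left(-1359\right) 1919\right) - 16 \left(\left(-1359\right) 1919\right)^{2}} = \frac{1}{-30 - -125180208 - 16 \left(-2607921\right)^{2}} = \frac{1}{-30 + 125180208 - 108820031075856} = \frac{1}{-108819905895678} = - \frac{1}{108819905895678}$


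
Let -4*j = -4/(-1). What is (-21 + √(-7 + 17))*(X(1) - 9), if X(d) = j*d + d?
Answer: 189 - 9*√10 ≈ 160.54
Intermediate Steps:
j = -1 (j = -(-1)/(-1) = -(-1)*(-1) = -¼*4 = -1)
X(d) = 0 (X(d) = -d + d = 0)
(-21 + √(-7 + 17))*(X(1) - 9) = (-21 + √(-7 + 17))*(0 - 9) = (-21 + √10)*(-9) = 189 - 9*√10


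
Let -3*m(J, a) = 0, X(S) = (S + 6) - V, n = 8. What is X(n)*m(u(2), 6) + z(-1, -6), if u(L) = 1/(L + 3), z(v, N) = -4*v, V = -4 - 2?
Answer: 4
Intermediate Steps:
V = -6
u(L) = 1/(3 + L)
X(S) = 12 + S (X(S) = (S + 6) - 1*(-6) = (6 + S) + 6 = 12 + S)
m(J, a) = 0 (m(J, a) = -⅓*0 = 0)
X(n)*m(u(2), 6) + z(-1, -6) = (12 + 8)*0 - 4*(-1) = 20*0 + 4 = 0 + 4 = 4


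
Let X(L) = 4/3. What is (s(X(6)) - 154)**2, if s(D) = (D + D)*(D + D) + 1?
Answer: 1723969/81 ≈ 21284.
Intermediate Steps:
X(L) = 4/3 (X(L) = 4*(1/3) = 4/3)
s(D) = 1 + 4*D**2 (s(D) = (2*D)*(2*D) + 1 = 4*D**2 + 1 = 1 + 4*D**2)
(s(X(6)) - 154)**2 = ((1 + 4*(4/3)**2) - 154)**2 = ((1 + 4*(16/9)) - 154)**2 = ((1 + 64/9) - 154)**2 = (73/9 - 154)**2 = (-1313/9)**2 = 1723969/81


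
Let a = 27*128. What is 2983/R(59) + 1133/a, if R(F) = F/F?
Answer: 10310381/3456 ≈ 2983.3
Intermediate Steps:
R(F) = 1
a = 3456
2983/R(59) + 1133/a = 2983/1 + 1133/3456 = 2983*1 + 1133*(1/3456) = 2983 + 1133/3456 = 10310381/3456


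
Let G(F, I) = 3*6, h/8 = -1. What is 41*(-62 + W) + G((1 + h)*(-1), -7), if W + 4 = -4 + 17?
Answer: -2155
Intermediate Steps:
h = -8 (h = 8*(-1) = -8)
W = 9 (W = -4 + (-4 + 17) = -4 + 13 = 9)
G(F, I) = 18
41*(-62 + W) + G((1 + h)*(-1), -7) = 41*(-62 + 9) + 18 = 41*(-53) + 18 = -2173 + 18 = -2155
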